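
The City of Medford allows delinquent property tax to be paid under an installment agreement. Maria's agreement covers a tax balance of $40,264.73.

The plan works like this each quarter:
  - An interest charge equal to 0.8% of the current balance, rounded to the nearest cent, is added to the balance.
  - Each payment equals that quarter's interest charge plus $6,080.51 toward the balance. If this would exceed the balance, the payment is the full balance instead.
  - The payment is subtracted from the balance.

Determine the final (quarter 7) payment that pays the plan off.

$3,811.92

# | Opening | Interest | Payment | End bal
1 | $40,264.73 | $322.12 | $6,402.63 | $34,184.22
2 | $34,184.22 | $273.47 | $6,353.98 | $28,103.71
3 | $28,103.71 | $224.83 | $6,305.34 | $22,023.20
4 | $22,023.20 | $176.19 | $6,256.70 | $15,942.69
5 | $15,942.69 | $127.54 | $6,208.05 | $9,862.18
6 | $9,862.18 | $78.90 | $6,159.41 | $3,781.67
7 | $3,781.67 | $30.25 | $3,811.92 | $0.00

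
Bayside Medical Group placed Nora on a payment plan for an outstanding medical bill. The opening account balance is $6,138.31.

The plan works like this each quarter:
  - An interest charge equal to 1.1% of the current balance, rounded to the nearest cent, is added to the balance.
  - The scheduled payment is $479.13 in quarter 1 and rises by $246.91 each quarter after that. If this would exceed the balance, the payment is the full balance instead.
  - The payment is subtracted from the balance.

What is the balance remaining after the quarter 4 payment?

$2,972.15

Quarter 1: opening $6,138.31; interest $67.52 → $6,205.83; payment $479.13; balance $5,726.70
Quarter 2: opening $5,726.70; interest $62.99 → $5,789.69; payment $726.04; balance $5,063.65
Quarter 3: opening $5,063.65; interest $55.70 → $5,119.35; payment $972.95; balance $4,146.40
Quarter 4: opening $4,146.40; interest $45.61 → $4,192.01; payment $1,219.86; balance $2,972.15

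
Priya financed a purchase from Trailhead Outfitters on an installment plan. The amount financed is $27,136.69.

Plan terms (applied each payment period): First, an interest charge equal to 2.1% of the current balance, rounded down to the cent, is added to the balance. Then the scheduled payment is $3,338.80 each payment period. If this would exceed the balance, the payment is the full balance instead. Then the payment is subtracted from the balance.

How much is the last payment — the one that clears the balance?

$17.45

Payment period 1: opening $27,136.69; interest $569.87 → $27,706.56; payment $3,338.80; balance $24,367.76
Payment period 2: opening $24,367.76; interest $511.72 → $24,879.48; payment $3,338.80; balance $21,540.68
Payment period 3: opening $21,540.68; interest $452.35 → $21,993.03; payment $3,338.80; balance $18,654.23
Payment period 4: opening $18,654.23; interest $391.73 → $19,045.96; payment $3,338.80; balance $15,707.16
Payment period 5: opening $15,707.16; interest $329.85 → $16,037.01; payment $3,338.80; balance $12,698.21
Payment period 6: opening $12,698.21; interest $266.66 → $12,964.87; payment $3,338.80; balance $9,626.07
Payment period 7: opening $9,626.07; interest $202.14 → $9,828.21; payment $3,338.80; balance $6,489.41
Payment period 8: opening $6,489.41; interest $136.27 → $6,625.68; payment $3,338.80; balance $3,286.88
Payment period 9: opening $3,286.88; interest $69.02 → $3,355.90; payment $3,338.80; balance $17.10
Payment period 10: opening $17.10; interest $0.35 → $17.45; payment $17.45; balance $0.00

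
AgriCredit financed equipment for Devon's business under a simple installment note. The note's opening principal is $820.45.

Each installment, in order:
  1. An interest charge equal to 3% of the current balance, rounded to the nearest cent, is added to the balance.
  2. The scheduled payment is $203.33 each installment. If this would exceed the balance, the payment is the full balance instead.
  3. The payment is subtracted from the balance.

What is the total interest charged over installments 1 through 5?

$67.81

Installment 1: opening $820.45; interest $24.61 → $845.06; payment $203.33; balance $641.73
Installment 2: opening $641.73; interest $19.25 → $660.98; payment $203.33; balance $457.65
Installment 3: opening $457.65; interest $13.73 → $471.38; payment $203.33; balance $268.05
Installment 4: opening $268.05; interest $8.04 → $276.09; payment $203.33; balance $72.76
Installment 5: opening $72.76; interest $2.18 → $74.94; payment $74.94; balance $0.00
Total interest: $24.61 + $19.25 + $13.73 + $8.04 + $2.18 = $67.81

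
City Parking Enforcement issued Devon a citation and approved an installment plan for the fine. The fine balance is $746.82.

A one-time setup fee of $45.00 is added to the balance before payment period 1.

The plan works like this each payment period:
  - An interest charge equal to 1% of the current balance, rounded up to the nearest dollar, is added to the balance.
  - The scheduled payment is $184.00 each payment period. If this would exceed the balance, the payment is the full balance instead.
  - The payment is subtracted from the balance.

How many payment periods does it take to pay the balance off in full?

5

Payment period 1: $791.82 +$8.00 interest = $799.82; pay $184.00 → $615.82
Payment period 2: $615.82 +$7.00 interest = $622.82; pay $184.00 → $438.82
Payment period 3: $438.82 +$5.00 interest = $443.82; pay $184.00 → $259.82
Payment period 4: $259.82 +$3.00 interest = $262.82; pay $184.00 → $78.82
Payment period 5: $78.82 +$1.00 interest = $79.82; pay $79.82 → $0.00
Balance reaches $0.00 in payment period 5.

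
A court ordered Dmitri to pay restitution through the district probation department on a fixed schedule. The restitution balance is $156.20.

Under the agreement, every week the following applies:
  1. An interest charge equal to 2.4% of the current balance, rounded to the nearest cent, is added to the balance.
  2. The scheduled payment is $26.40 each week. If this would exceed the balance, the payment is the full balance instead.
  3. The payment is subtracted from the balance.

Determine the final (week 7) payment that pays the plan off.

$12.17

Week 1: $156.20 +$3.75 interest = $159.95; pay $26.40 → $133.55
Week 2: $133.55 +$3.21 interest = $136.76; pay $26.40 → $110.36
Week 3: $110.36 +$2.65 interest = $113.01; pay $26.40 → $86.61
Week 4: $86.61 +$2.08 interest = $88.69; pay $26.40 → $62.29
Week 5: $62.29 +$1.49 interest = $63.78; pay $26.40 → $37.38
Week 6: $37.38 +$0.90 interest = $38.28; pay $26.40 → $11.88
Week 7: $11.88 +$0.29 interest = $12.17; pay $12.17 → $0.00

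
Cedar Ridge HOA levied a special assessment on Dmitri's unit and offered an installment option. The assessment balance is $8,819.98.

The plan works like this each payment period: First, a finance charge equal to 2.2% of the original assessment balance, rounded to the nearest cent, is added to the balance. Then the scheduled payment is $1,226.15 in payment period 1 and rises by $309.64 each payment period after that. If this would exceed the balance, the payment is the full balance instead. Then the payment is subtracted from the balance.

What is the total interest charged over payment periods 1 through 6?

$1,164.24

Payment period 1: opening $8,819.98; interest $194.04 → $9,014.02; payment $1,226.15; balance $7,787.87
Payment period 2: opening $7,787.87; interest $194.04 → $7,981.91; payment $1,535.79; balance $6,446.12
Payment period 3: opening $6,446.12; interest $194.04 → $6,640.16; payment $1,845.43; balance $4,794.73
Payment period 4: opening $4,794.73; interest $194.04 → $4,988.77; payment $2,155.07; balance $2,833.70
Payment period 5: opening $2,833.70; interest $194.04 → $3,027.74; payment $2,464.71; balance $563.03
Payment period 6: opening $563.03; interest $194.04 → $757.07; payment $757.07; balance $0.00
Total interest: $194.04 + $194.04 + $194.04 + $194.04 + $194.04 + $194.04 = $1,164.24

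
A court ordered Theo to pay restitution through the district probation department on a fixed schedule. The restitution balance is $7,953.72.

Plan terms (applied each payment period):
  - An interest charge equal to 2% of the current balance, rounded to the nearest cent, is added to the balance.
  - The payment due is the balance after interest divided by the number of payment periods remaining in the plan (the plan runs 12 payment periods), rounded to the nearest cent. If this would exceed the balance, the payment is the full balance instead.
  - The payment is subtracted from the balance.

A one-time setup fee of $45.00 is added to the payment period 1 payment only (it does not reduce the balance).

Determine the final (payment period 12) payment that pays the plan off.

# | Opening | Interest | Payment | Fee | End bal
1 | $7,953.72 | $159.07 | $676.07 | $45.00 | $7,436.72
2 | $7,436.72 | $148.73 | $689.59 | — | $6,895.86
3 | $6,895.86 | $137.92 | $703.38 | — | $6,330.40
4 | $6,330.40 | $126.61 | $717.45 | — | $5,739.56
5 | $5,739.56 | $114.79 | $731.79 | — | $5,122.56
6 | $5,122.56 | $102.45 | $746.43 | — | $4,478.58
7 | $4,478.58 | $89.57 | $761.36 | — | $3,806.79
8 | $3,806.79 | $76.14 | $776.59 | — | $3,106.34
9 | $3,106.34 | $62.13 | $792.12 | — | $2,376.35
10 | $2,376.35 | $47.53 | $807.96 | — | $1,615.92
11 | $1,615.92 | $32.32 | $824.12 | — | $824.12
12 | $824.12 | $16.48 | $840.60 | — | $0.00

$840.60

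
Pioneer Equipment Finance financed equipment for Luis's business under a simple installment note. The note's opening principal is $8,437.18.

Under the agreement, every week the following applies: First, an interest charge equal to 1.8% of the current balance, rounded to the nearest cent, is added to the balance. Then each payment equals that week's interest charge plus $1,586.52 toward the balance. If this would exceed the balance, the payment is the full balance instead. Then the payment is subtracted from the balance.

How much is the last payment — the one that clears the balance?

# | Opening | Interest | Payment | End bal
1 | $8,437.18 | $151.87 | $1,738.39 | $6,850.66
2 | $6,850.66 | $123.31 | $1,709.83 | $5,264.14
3 | $5,264.14 | $94.75 | $1,681.27 | $3,677.62
4 | $3,677.62 | $66.20 | $1,652.72 | $2,091.10
5 | $2,091.10 | $37.64 | $1,624.16 | $504.58
6 | $504.58 | $9.08 | $513.66 | $0.00

$513.66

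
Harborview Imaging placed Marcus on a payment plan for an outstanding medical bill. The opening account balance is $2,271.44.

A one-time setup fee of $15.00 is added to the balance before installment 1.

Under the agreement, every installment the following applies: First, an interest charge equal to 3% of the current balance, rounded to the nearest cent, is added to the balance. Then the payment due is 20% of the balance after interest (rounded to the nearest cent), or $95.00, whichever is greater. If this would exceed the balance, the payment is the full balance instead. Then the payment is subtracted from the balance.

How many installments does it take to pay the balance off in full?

14

Installment 1: $2,286.44 +$68.59 interest = $2,355.03; pay $471.01 → $1,884.02
Installment 2: $1,884.02 +$56.52 interest = $1,940.54; pay $388.11 → $1,552.43
Installment 3: $1,552.43 +$46.57 interest = $1,599.00; pay $319.80 → $1,279.20
Installment 4: $1,279.20 +$38.38 interest = $1,317.58; pay $263.52 → $1,054.06
Installment 5: $1,054.06 +$31.62 interest = $1,085.68; pay $217.14 → $868.54
Installment 6: $868.54 +$26.06 interest = $894.60; pay $178.92 → $715.68
Installment 7: $715.68 +$21.47 interest = $737.15; pay $147.43 → $589.72
Installment 8: $589.72 +$17.69 interest = $607.41; pay $121.48 → $485.93
Installment 9: $485.93 +$14.58 interest = $500.51; pay $100.10 → $400.41
Installment 10: $400.41 +$12.01 interest = $412.42; pay $95.00 → $317.42
Installment 11: $317.42 +$9.52 interest = $326.94; pay $95.00 → $231.94
Installment 12: $231.94 +$6.96 interest = $238.90; pay $95.00 → $143.90
Installment 13: $143.90 +$4.32 interest = $148.22; pay $95.00 → $53.22
Installment 14: $53.22 +$1.60 interest = $54.82; pay $54.82 → $0.00
Balance reaches $0.00 in installment 14.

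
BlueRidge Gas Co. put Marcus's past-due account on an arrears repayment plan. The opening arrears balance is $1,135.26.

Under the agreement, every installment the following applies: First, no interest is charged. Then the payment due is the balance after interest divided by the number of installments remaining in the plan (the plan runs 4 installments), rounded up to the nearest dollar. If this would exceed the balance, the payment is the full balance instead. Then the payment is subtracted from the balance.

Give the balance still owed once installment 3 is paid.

# | Opening | Payment | End bal
1 | $1,135.26 | $284.00 | $851.26
2 | $851.26 | $284.00 | $567.26
3 | $567.26 | $284.00 | $283.26

$283.26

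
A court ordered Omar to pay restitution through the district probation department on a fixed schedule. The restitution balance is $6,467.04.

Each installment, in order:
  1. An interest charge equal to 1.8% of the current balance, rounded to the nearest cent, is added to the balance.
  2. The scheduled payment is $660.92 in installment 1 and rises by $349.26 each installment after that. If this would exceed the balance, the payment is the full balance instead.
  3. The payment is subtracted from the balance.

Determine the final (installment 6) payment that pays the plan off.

$90.26

Installment 1: opening $6,467.04; interest $116.41 → $6,583.45; payment $660.92; balance $5,922.53
Installment 2: opening $5,922.53; interest $106.61 → $6,029.14; payment $1,010.18; balance $5,018.96
Installment 3: opening $5,018.96; interest $90.34 → $5,109.30; payment $1,359.44; balance $3,749.86
Installment 4: opening $3,749.86; interest $67.50 → $3,817.36; payment $1,708.70; balance $2,108.66
Installment 5: opening $2,108.66; interest $37.96 → $2,146.62; payment $2,057.96; balance $88.66
Installment 6: opening $88.66; interest $1.60 → $90.26; payment $90.26; balance $0.00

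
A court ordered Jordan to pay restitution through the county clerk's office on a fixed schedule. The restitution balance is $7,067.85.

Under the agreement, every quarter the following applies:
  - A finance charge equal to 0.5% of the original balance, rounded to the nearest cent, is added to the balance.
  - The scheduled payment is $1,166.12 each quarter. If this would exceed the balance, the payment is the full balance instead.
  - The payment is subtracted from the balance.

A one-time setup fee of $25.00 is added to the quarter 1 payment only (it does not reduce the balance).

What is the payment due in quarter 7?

# | Opening | Interest | Payment | Fee | End bal
1 | $7,067.85 | $35.34 | $1,166.12 | $25.00 | $5,937.07
2 | $5,937.07 | $35.34 | $1,166.12 | — | $4,806.29
3 | $4,806.29 | $35.34 | $1,166.12 | — | $3,675.51
4 | $3,675.51 | $35.34 | $1,166.12 | — | $2,544.73
5 | $2,544.73 | $35.34 | $1,166.12 | — | $1,413.95
6 | $1,413.95 | $35.34 | $1,166.12 | — | $283.17
7 | $283.17 | $35.34 | $318.51 | — | $0.00

$318.51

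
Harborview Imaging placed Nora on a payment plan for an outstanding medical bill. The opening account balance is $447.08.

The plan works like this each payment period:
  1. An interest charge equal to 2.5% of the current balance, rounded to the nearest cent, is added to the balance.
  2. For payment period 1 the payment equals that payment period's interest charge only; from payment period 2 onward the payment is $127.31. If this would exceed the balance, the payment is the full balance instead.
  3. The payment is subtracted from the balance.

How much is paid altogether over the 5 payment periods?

Payment period 1: opening $447.08; interest $11.18 → $458.26; payment $11.18; balance $447.08
Payment period 2: opening $447.08; interest $11.18 → $458.26; payment $127.31; balance $330.95
Payment period 3: opening $330.95; interest $8.27 → $339.22; payment $127.31; balance $211.91
Payment period 4: opening $211.91; interest $5.30 → $217.21; payment $127.31; balance $89.90
Payment period 5: opening $89.90; interest $2.25 → $92.15; payment $92.15; balance $0.00
Total paid: $485.26

$485.26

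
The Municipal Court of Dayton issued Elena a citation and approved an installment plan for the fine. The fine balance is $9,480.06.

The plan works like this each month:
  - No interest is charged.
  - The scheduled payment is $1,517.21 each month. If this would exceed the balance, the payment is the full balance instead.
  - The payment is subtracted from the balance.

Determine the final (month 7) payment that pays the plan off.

Month 1: opening $9,480.06; payment $1,517.21; balance $7,962.85
Month 2: opening $7,962.85; payment $1,517.21; balance $6,445.64
Month 3: opening $6,445.64; payment $1,517.21; balance $4,928.43
Month 4: opening $4,928.43; payment $1,517.21; balance $3,411.22
Month 5: opening $3,411.22; payment $1,517.21; balance $1,894.01
Month 6: opening $1,894.01; payment $1,517.21; balance $376.80
Month 7: opening $376.80; payment $376.80; balance $0.00

$376.80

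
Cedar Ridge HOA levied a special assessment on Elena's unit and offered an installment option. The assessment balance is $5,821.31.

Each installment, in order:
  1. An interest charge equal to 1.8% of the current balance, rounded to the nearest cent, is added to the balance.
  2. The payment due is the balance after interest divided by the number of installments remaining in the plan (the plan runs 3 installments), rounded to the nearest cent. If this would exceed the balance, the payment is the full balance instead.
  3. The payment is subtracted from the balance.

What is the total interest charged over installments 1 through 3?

$212.09

Installment 1: $5,821.31 +$104.78 interest = $5,926.09; pay $1,975.36 → $3,950.73
Installment 2: $3,950.73 +$71.11 interest = $4,021.84; pay $2,010.92 → $2,010.92
Installment 3: $2,010.92 +$36.20 interest = $2,047.12; pay $2,047.12 → $0.00
Total interest: $104.78 + $71.11 + $36.20 = $212.09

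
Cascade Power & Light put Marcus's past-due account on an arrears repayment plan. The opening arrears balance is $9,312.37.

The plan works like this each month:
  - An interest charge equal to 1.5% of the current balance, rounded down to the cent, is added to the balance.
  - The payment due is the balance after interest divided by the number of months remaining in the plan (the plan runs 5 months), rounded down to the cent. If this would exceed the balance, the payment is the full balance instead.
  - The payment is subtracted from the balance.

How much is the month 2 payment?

Month 1: opening $9,312.37; interest $139.68 → $9,452.05; payment $1,890.41; balance $7,561.64
Month 2: opening $7,561.64; interest $113.42 → $7,675.06; payment $1,918.76; balance $5,756.30

$1,918.76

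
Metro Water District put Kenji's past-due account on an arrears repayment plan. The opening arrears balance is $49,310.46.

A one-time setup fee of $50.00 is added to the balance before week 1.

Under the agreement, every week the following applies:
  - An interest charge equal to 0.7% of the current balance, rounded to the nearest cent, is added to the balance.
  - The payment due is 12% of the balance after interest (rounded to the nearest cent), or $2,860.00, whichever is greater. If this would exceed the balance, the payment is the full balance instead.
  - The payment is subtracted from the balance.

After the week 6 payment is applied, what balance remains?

# | Opening | Interest | Payment | End bal
1 | $49,360.46 | $345.52 | $5,964.72 | $43,741.26
2 | $43,741.26 | $306.19 | $5,285.69 | $38,761.76
3 | $38,761.76 | $271.33 | $4,683.97 | $34,349.12
4 | $34,349.12 | $240.44 | $4,150.75 | $30,438.81
5 | $30,438.81 | $213.07 | $3,678.23 | $26,973.65
6 | $26,973.65 | $188.82 | $3,259.50 | $23,902.97

$23,902.97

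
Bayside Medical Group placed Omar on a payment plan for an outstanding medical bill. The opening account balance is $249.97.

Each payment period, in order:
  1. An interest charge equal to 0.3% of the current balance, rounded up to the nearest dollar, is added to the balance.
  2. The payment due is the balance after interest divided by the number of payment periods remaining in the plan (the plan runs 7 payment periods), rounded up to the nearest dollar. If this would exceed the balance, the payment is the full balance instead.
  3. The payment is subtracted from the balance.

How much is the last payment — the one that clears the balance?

$36.97

Payment period 1: opening $249.97; interest $1.00 → $250.97; payment $36.00; balance $214.97
Payment period 2: opening $214.97; interest $1.00 → $215.97; payment $36.00; balance $179.97
Payment period 3: opening $179.97; interest $1.00 → $180.97; payment $37.00; balance $143.97
Payment period 4: opening $143.97; interest $1.00 → $144.97; payment $37.00; balance $107.97
Payment period 5: opening $107.97; interest $1.00 → $108.97; payment $37.00; balance $71.97
Payment period 6: opening $71.97; interest $1.00 → $72.97; payment $37.00; balance $35.97
Payment period 7: opening $35.97; interest $1.00 → $36.97; payment $36.97; balance $0.00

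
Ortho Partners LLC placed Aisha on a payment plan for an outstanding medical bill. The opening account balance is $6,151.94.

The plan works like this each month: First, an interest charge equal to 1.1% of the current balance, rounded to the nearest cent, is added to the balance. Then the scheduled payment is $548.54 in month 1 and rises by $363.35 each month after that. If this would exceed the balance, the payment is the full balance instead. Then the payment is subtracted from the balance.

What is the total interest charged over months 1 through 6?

$244.90

Month 1: opening $6,151.94; interest $67.67 → $6,219.61; payment $548.54; balance $5,671.07
Month 2: opening $5,671.07; interest $62.38 → $5,733.45; payment $911.89; balance $4,821.56
Month 3: opening $4,821.56; interest $53.04 → $4,874.60; payment $1,275.24; balance $3,599.36
Month 4: opening $3,599.36; interest $39.59 → $3,638.95; payment $1,638.59; balance $2,000.36
Month 5: opening $2,000.36; interest $22.00 → $2,022.36; payment $2,001.94; balance $20.42
Month 6: opening $20.42; interest $0.22 → $20.64; payment $20.64; balance $0.00
Total interest: $67.67 + $62.38 + $53.04 + $39.59 + $22.00 + $0.22 = $244.90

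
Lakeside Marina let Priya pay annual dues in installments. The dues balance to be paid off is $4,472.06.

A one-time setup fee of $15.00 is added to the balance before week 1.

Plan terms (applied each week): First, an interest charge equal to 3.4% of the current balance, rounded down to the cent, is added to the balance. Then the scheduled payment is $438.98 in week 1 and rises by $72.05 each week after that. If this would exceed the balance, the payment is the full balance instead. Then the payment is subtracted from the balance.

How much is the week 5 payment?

# | Opening | Interest | Payment | End bal
1 | $4,487.06 | $152.56 | $438.98 | $4,200.64
2 | $4,200.64 | $142.82 | $511.03 | $3,832.43
3 | $3,832.43 | $130.30 | $583.08 | $3,379.65
4 | $3,379.65 | $114.90 | $655.13 | $2,839.42
5 | $2,839.42 | $96.54 | $727.18 | $2,208.78

$727.18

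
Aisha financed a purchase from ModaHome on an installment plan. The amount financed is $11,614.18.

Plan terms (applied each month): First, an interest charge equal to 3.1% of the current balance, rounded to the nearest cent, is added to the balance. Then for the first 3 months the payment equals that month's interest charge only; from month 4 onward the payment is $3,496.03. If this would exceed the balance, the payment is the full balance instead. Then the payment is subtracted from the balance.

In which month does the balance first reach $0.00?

7

# | Opening | Interest | Payment | End bal
1 | $11,614.18 | $360.04 | $360.04 | $11,614.18
2 | $11,614.18 | $360.04 | $360.04 | $11,614.18
3 | $11,614.18 | $360.04 | $360.04 | $11,614.18
4 | $11,614.18 | $360.04 | $3,496.03 | $8,478.19
5 | $8,478.19 | $262.82 | $3,496.03 | $5,244.98
6 | $5,244.98 | $162.59 | $3,496.03 | $1,911.54
7 | $1,911.54 | $59.26 | $1,970.80 | $0.00
Balance reaches $0.00 in month 7.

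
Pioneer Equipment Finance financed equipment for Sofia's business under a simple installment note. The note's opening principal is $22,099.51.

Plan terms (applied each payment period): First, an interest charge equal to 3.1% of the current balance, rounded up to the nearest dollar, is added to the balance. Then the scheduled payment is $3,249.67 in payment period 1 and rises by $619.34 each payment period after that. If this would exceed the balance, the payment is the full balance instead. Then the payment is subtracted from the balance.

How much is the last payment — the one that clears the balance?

# | Opening | Interest | Payment | End bal
1 | $22,099.51 | $686.00 | $3,249.67 | $19,535.84
2 | $19,535.84 | $606.00 | $3,869.01 | $16,272.83
3 | $16,272.83 | $505.00 | $4,488.35 | $12,289.48
4 | $12,289.48 | $381.00 | $5,107.69 | $7,562.79
5 | $7,562.79 | $235.00 | $5,727.03 | $2,070.76
6 | $2,070.76 | $65.00 | $2,135.76 | $0.00

$2,135.76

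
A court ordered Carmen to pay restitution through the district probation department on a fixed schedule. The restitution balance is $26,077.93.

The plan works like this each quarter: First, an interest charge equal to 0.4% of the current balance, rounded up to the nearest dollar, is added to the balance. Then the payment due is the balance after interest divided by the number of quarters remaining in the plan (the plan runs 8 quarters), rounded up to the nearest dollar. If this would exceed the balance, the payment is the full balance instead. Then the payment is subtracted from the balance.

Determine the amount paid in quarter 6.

$3,339.00

Quarter 1: opening $26,077.93; interest $105.00 → $26,182.93; payment $3,273.00; balance $22,909.93
Quarter 2: opening $22,909.93; interest $92.00 → $23,001.93; payment $3,286.00; balance $19,715.93
Quarter 3: opening $19,715.93; interest $79.00 → $19,794.93; payment $3,300.00; balance $16,494.93
Quarter 4: opening $16,494.93; interest $66.00 → $16,560.93; payment $3,313.00; balance $13,247.93
Quarter 5: opening $13,247.93; interest $53.00 → $13,300.93; payment $3,326.00; balance $9,974.93
Quarter 6: opening $9,974.93; interest $40.00 → $10,014.93; payment $3,339.00; balance $6,675.93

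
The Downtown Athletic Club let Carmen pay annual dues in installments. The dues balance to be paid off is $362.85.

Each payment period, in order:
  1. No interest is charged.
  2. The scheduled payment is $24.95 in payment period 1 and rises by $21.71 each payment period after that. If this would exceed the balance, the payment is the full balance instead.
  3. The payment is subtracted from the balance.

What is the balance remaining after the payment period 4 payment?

$132.79

Payment period 1: $362.85 − $24.95 → $337.90
Payment period 2: $337.90 − $46.66 → $291.24
Payment period 3: $291.24 − $68.37 → $222.87
Payment period 4: $222.87 − $90.08 → $132.79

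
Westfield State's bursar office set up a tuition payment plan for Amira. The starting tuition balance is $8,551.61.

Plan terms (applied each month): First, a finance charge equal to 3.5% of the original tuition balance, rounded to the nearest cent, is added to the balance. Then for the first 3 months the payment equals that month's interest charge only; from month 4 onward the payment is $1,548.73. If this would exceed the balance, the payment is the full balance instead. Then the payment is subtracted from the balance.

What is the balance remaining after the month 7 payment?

$3,553.93

# | Opening | Interest | Payment | End bal
1 | $8,551.61 | $299.31 | $299.31 | $8,551.61
2 | $8,551.61 | $299.31 | $299.31 | $8,551.61
3 | $8,551.61 | $299.31 | $299.31 | $8,551.61
4 | $8,551.61 | $299.31 | $1,548.73 | $7,302.19
5 | $7,302.19 | $299.31 | $1,548.73 | $6,052.77
6 | $6,052.77 | $299.31 | $1,548.73 | $4,803.35
7 | $4,803.35 | $299.31 | $1,548.73 | $3,553.93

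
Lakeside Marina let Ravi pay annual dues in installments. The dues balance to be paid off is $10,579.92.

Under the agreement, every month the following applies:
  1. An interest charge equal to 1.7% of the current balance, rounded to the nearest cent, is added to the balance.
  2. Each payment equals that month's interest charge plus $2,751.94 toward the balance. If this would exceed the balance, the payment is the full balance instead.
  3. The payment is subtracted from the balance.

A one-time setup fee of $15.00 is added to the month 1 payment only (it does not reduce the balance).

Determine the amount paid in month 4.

$2,363.61

Month 1: opening $10,579.92; interest $179.86 → $10,759.78; payment $2,931.80 (+ $15.00 fee); balance $7,827.98
Month 2: opening $7,827.98; interest $133.08 → $7,961.06; payment $2,885.02; balance $5,076.04
Month 3: opening $5,076.04; interest $86.29 → $5,162.33; payment $2,838.23; balance $2,324.10
Month 4: opening $2,324.10; interest $39.51 → $2,363.61; payment $2,363.61; balance $0.00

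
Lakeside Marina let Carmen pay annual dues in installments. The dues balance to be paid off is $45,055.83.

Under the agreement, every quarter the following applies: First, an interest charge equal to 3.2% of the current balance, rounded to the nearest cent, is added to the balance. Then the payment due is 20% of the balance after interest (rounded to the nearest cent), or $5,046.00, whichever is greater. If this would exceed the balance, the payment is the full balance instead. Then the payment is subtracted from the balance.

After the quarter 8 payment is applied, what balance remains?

Quarter 1: $45,055.83 +$1,441.79 interest = $46,497.62; pay $9,299.52 → $37,198.10
Quarter 2: $37,198.10 +$1,190.34 interest = $38,388.44; pay $7,677.69 → $30,710.75
Quarter 3: $30,710.75 +$982.74 interest = $31,693.49; pay $6,338.70 → $25,354.79
Quarter 4: $25,354.79 +$811.35 interest = $26,166.14; pay $5,233.23 → $20,932.91
Quarter 5: $20,932.91 +$669.85 interest = $21,602.76; pay $5,046.00 → $16,556.76
Quarter 6: $16,556.76 +$529.82 interest = $17,086.58; pay $5,046.00 → $12,040.58
Quarter 7: $12,040.58 +$385.30 interest = $12,425.88; pay $5,046.00 → $7,379.88
Quarter 8: $7,379.88 +$236.16 interest = $7,616.04; pay $5,046.00 → $2,570.04

$2,570.04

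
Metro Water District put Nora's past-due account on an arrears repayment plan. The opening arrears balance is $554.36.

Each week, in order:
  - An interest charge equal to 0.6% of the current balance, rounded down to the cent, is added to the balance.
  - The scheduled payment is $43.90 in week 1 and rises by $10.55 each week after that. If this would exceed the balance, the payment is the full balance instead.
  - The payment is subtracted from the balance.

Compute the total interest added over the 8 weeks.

$16.10

# | Opening | Interest | Payment | End bal
1 | $554.36 | $3.32 | $43.90 | $513.78
2 | $513.78 | $3.08 | $54.45 | $462.41
3 | $462.41 | $2.77 | $65.00 | $400.18
4 | $400.18 | $2.40 | $75.55 | $327.03
5 | $327.03 | $1.96 | $86.10 | $242.89
6 | $242.89 | $1.45 | $96.65 | $147.69
7 | $147.69 | $0.88 | $107.20 | $41.37
8 | $41.37 | $0.24 | $41.61 | $0.00
Total interest: $3.32 + $3.08 + $2.77 + $2.40 + $1.96 + $1.45 + $0.88 + $0.24 = $16.10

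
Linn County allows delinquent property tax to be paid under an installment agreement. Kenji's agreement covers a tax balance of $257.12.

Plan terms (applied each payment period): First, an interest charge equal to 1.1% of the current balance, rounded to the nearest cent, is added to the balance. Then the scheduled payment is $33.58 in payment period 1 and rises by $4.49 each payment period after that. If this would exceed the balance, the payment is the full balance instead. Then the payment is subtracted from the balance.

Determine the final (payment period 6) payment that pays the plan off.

$55.14

# | Opening | Interest | Payment | End bal
1 | $257.12 | $2.83 | $33.58 | $226.37
2 | $226.37 | $2.49 | $38.07 | $190.79
3 | $190.79 | $2.10 | $42.56 | $150.33
4 | $150.33 | $1.65 | $47.05 | $104.93
5 | $104.93 | $1.15 | $51.54 | $54.54
6 | $54.54 | $0.60 | $55.14 | $0.00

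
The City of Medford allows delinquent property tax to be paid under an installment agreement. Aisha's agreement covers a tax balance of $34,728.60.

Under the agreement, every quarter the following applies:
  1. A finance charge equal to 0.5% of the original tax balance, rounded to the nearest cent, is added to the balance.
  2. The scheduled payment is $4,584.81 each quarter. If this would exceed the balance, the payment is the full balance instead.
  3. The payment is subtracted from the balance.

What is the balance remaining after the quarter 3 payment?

Quarter 1: $34,728.60 +$173.64 interest = $34,902.24; pay $4,584.81 → $30,317.43
Quarter 2: $30,317.43 +$173.64 interest = $30,491.07; pay $4,584.81 → $25,906.26
Quarter 3: $25,906.26 +$173.64 interest = $26,079.90; pay $4,584.81 → $21,495.09

$21,495.09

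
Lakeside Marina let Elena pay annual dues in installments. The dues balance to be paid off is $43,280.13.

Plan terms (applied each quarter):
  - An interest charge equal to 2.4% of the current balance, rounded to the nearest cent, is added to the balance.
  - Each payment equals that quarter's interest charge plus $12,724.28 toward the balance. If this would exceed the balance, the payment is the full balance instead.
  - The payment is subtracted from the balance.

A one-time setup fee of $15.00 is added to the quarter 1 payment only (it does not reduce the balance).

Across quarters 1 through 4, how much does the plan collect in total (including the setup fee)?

$45,617.72

Quarter 1: $43,280.13 +$1,038.72 interest = $44,318.85; pay $13,763.00 (+ $15.00 fee) → $30,555.85
Quarter 2: $30,555.85 +$733.34 interest = $31,289.19; pay $13,457.62 → $17,831.57
Quarter 3: $17,831.57 +$427.96 interest = $18,259.53; pay $13,152.24 → $5,107.29
Quarter 4: $5,107.29 +$122.57 interest = $5,229.86; pay $5,229.86 → $0.00
Total paid: $45,617.72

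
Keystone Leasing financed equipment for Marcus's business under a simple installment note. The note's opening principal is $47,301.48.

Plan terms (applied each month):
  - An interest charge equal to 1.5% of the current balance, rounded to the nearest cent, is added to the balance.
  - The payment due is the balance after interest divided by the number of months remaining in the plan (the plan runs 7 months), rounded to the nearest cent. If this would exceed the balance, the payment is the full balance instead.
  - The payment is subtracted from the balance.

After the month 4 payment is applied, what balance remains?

# | Opening | Interest | Payment | End bal
1 | $47,301.48 | $709.52 | $6,858.71 | $41,152.29
2 | $41,152.29 | $617.28 | $6,961.60 | $34,807.97
3 | $34,807.97 | $522.12 | $7,066.02 | $28,264.07
4 | $28,264.07 | $423.96 | $7,172.01 | $21,516.02

$21,516.02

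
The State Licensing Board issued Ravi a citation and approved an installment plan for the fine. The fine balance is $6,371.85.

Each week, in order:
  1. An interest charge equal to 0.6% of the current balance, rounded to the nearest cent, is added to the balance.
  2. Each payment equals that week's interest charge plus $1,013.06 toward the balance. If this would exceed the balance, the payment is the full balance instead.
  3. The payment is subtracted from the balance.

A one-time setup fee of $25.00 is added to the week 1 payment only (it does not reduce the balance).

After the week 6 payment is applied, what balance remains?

Week 1: $6,371.85 +$38.23 interest = $6,410.08; pay $1,051.29 (+ $25.00 fee) → $5,358.79
Week 2: $5,358.79 +$32.15 interest = $5,390.94; pay $1,045.21 → $4,345.73
Week 3: $4,345.73 +$26.07 interest = $4,371.80; pay $1,039.13 → $3,332.67
Week 4: $3,332.67 +$20.00 interest = $3,352.67; pay $1,033.06 → $2,319.61
Week 5: $2,319.61 +$13.92 interest = $2,333.53; pay $1,026.98 → $1,306.55
Week 6: $1,306.55 +$7.84 interest = $1,314.39; pay $1,020.90 → $293.49

$293.49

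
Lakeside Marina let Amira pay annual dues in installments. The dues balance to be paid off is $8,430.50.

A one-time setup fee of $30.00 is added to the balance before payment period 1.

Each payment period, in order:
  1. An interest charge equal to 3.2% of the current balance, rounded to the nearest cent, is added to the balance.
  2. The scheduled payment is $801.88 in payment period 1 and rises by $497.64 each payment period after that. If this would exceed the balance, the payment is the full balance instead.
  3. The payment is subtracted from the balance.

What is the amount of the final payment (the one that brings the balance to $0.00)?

$506.78

Payment period 1: opening $8,460.50; interest $270.74 → $8,731.24; payment $801.88; balance $7,929.36
Payment period 2: opening $7,929.36; interest $253.74 → $8,183.10; payment $1,299.52; balance $6,883.58
Payment period 3: opening $6,883.58; interest $220.27 → $7,103.85; payment $1,797.16; balance $5,306.69
Payment period 4: opening $5,306.69; interest $169.81 → $5,476.50; payment $2,294.80; balance $3,181.70
Payment period 5: opening $3,181.70; interest $101.81 → $3,283.51; payment $2,792.44; balance $491.07
Payment period 6: opening $491.07; interest $15.71 → $506.78; payment $506.78; balance $0.00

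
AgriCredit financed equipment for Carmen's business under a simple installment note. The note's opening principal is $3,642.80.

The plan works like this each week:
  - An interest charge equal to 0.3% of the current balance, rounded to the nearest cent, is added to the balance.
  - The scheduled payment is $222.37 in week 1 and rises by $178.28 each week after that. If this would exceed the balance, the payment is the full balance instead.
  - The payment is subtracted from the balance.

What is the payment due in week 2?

$400.65

Week 1: $3,642.80 +$10.93 interest = $3,653.73; pay $222.37 → $3,431.36
Week 2: $3,431.36 +$10.29 interest = $3,441.65; pay $400.65 → $3,041.00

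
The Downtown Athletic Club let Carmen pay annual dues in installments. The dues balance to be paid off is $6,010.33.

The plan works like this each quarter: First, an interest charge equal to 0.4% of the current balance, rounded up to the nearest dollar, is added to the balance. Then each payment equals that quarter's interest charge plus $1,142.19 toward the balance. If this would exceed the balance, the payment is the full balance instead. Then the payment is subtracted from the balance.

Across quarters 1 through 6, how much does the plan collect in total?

$6,089.33

Quarter 1: $6,010.33 +$25.00 interest = $6,035.33; pay $1,167.19 → $4,868.14
Quarter 2: $4,868.14 +$20.00 interest = $4,888.14; pay $1,162.19 → $3,725.95
Quarter 3: $3,725.95 +$15.00 interest = $3,740.95; pay $1,157.19 → $2,583.76
Quarter 4: $2,583.76 +$11.00 interest = $2,594.76; pay $1,153.19 → $1,441.57
Quarter 5: $1,441.57 +$6.00 interest = $1,447.57; pay $1,148.19 → $299.38
Quarter 6: $299.38 +$2.00 interest = $301.38; pay $301.38 → $0.00
Total paid: $6,089.33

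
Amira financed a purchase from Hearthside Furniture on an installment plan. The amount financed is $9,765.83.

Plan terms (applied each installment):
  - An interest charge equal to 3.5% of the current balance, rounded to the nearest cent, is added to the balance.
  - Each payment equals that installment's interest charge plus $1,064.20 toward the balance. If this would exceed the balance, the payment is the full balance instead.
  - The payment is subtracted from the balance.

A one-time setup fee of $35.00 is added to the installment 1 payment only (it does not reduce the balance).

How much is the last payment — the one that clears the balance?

$194.61

Installment 1: opening $9,765.83; interest $341.80 → $10,107.63; payment $1,406.00 (+ $35.00 fee); balance $8,701.63
Installment 2: opening $8,701.63; interest $304.56 → $9,006.19; payment $1,368.76; balance $7,637.43
Installment 3: opening $7,637.43; interest $267.31 → $7,904.74; payment $1,331.51; balance $6,573.23
Installment 4: opening $6,573.23; interest $230.06 → $6,803.29; payment $1,294.26; balance $5,509.03
Installment 5: opening $5,509.03; interest $192.82 → $5,701.85; payment $1,257.02; balance $4,444.83
Installment 6: opening $4,444.83; interest $155.57 → $4,600.40; payment $1,219.77; balance $3,380.63
Installment 7: opening $3,380.63; interest $118.32 → $3,498.95; payment $1,182.52; balance $2,316.43
Installment 8: opening $2,316.43; interest $81.08 → $2,397.51; payment $1,145.28; balance $1,252.23
Installment 9: opening $1,252.23; interest $43.83 → $1,296.06; payment $1,108.03; balance $188.03
Installment 10: opening $188.03; interest $6.58 → $194.61; payment $194.61; balance $0.00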